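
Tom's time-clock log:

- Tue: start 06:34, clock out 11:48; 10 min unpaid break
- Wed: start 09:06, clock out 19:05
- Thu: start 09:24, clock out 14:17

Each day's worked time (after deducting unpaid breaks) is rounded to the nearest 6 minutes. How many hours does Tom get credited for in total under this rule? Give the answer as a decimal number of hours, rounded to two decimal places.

Tue: 06:34–11:48 = 5 h 14 min − 10 min = 5 h 4 min → rounds to 5 h 6 min
Wed: 09:06–19:05 = 9 h 59 min → rounds to 10 h 0 min
Thu: 09:24–14:17 = 4 h 53 min → rounds to 4 h 54 min
Total credited: 20 h 0 min.

20.00 hours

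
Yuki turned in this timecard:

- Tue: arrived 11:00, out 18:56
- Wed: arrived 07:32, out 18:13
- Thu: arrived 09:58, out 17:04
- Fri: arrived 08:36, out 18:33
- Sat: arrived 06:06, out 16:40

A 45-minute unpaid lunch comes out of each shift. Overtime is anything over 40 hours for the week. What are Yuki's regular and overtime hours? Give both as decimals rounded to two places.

Regular 40.00 hours, overtime 2.48 hours

Tue: 11:00–18:56 = 7 h 56 min; less 45 min break → 7 h 11 min
Wed: 07:32–18:13 = 10 h 41 min; less 45 min break → 9 h 56 min
Thu: 09:58–17:04 = 7 h 6 min; less 45 min break → 6 h 21 min
Fri: 08:36–18:33 = 9 h 57 min; less 45 min break → 9 h 12 min
Sat: 06:06–16:40 = 10 h 34 min; less 45 min break → 9 h 49 min
Total worked: 42 h 29 min = 42.48 h.
Threshold 40 h → overtime 2 h 29 min, regular 40 h 0 min.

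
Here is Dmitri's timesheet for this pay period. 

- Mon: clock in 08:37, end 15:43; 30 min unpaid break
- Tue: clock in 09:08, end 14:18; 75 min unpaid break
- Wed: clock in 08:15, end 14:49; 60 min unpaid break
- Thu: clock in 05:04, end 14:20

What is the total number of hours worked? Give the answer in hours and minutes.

Mon: 08:37–15:43 = 7 h 6 min; less 30 min break → 6 h 36 min
Tue: 09:08–14:18 = 5 h 10 min; less 75 min break → 3 h 55 min
Wed: 08:15–14:49 = 6 h 34 min; less 60 min break → 5 h 34 min
Thu: 05:04–14:20 = 9 h 16 min
Total: 6 h 36 min + 3 h 55 min + 5 h 34 min + 9 h 16 min = 25 h 21 min.

25 h 21 min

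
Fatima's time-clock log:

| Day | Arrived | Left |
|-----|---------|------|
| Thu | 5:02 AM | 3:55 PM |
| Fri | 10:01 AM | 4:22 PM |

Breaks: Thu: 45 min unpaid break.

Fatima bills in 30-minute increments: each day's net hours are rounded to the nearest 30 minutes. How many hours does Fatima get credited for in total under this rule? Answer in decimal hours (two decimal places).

16.50 hours

Thu: 5:02 AM–3:55 PM = 10 h 53 min − 45 min = 10 h 8 min → rounds to 10 h 0 min
Fri: 10:01 AM–4:22 PM = 6 h 21 min → rounds to 6 h 30 min
Total credited: 16 h 30 min.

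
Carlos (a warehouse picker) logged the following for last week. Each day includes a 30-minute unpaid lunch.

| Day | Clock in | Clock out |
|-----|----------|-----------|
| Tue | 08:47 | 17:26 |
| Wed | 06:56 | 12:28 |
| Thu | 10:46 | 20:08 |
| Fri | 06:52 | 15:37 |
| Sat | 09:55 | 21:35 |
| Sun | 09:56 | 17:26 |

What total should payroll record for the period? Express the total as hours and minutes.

Tue: 08:47–17:26 = 8 h 39 min; less 30 min break → 8 h 9 min
Wed: 06:56–12:28 = 5 h 32 min; less 30 min break → 5 h 2 min
Thu: 10:46–20:08 = 9 h 22 min; less 30 min break → 8 h 52 min
Fri: 06:52–15:37 = 8 h 45 min; less 30 min break → 8 h 15 min
Sat: 09:55–21:35 = 11 h 40 min; less 30 min break → 11 h 10 min
Sun: 09:56–17:26 = 7 h 30 min; less 30 min break → 7 h 0 min
Total: 8 h 9 min + 5 h 2 min + 8 h 52 min + 8 h 15 min + 11 h 10 min + 7 h 0 min = 48 h 28 min.

48 h 28 min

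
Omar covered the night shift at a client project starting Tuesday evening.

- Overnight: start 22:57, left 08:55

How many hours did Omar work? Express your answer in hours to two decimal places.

Overnight: 22:57 → midnight = 1 h 3 min; midnight → 08:55 = 8 h 55 min; span 9 h 58 min

9.97 hours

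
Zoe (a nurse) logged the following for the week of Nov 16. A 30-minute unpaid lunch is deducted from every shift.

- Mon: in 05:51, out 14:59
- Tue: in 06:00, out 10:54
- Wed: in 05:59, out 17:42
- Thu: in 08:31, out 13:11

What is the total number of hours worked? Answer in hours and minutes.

Mon: 05:51–14:59 = 9 h 8 min; less 30 min break → 8 h 38 min
Tue: 06:00–10:54 = 4 h 54 min; less 30 min break → 4 h 24 min
Wed: 05:59–17:42 = 11 h 43 min; less 30 min break → 11 h 13 min
Thu: 08:31–13:11 = 4 h 40 min; less 30 min break → 4 h 10 min
Total: 8 h 38 min + 4 h 24 min + 11 h 13 min + 4 h 10 min = 28 h 25 min.

28 h 25 min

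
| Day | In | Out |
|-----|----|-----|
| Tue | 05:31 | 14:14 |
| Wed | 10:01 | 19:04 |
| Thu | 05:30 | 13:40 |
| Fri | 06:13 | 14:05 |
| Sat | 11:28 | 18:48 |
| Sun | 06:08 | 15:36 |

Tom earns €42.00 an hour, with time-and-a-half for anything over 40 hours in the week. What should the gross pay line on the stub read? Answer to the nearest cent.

Tue: 05:31–14:14 = 8 h 43 min
Wed: 10:01–19:04 = 9 h 3 min
Thu: 05:30–13:40 = 8 h 10 min
Fri: 06:13–14:05 = 7 h 52 min
Sat: 11:28–18:48 = 7 h 20 min
Sun: 06:08–15:36 = 9 h 28 min
Total worked: 50 h 36 min = 3036 min.
Regular 40 h 0 min = 2400 min at €42.00/h; overtime 10 h 36 min = 636 min at €63.00/h.
Pay = (2400 × €42.00 + 636 × €63.00) ÷ 60 = €2347.80.

€2347.80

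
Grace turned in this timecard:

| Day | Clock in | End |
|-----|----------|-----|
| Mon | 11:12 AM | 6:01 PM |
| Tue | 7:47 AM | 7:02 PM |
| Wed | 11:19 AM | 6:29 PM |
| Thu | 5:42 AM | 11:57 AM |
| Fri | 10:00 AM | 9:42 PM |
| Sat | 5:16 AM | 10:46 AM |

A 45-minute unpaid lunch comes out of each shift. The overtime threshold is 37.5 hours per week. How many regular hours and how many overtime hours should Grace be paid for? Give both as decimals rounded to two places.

Mon: 11:12 AM–6:01 PM = 6 h 49 min; less 45 min break → 6 h 4 min
Tue: 7:47 AM–7:02 PM = 11 h 15 min; less 45 min break → 10 h 30 min
Wed: 11:19 AM–6:29 PM = 7 h 10 min; less 45 min break → 6 h 25 min
Thu: 5:42 AM–11:57 AM = 6 h 15 min; less 45 min break → 5 h 30 min
Fri: 10:00 AM–9:42 PM = 11 h 42 min; less 45 min break → 10 h 57 min
Sat: 5:16 AM–10:46 AM = 5 h 30 min; less 45 min break → 4 h 45 min
Total worked: 44 h 11 min = 44.18 h.
Threshold 37.5 h → overtime 6 h 41 min, regular 37 h 30 min.

Regular 37.50 hours, overtime 6.68 hours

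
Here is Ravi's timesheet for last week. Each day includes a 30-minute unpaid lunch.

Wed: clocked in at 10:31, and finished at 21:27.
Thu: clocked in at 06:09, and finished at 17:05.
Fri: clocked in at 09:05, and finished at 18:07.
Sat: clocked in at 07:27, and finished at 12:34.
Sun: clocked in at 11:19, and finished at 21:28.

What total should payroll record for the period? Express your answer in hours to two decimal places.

Wed: 10:31–21:27 = 10 h 56 min; less 30 min break → 10 h 26 min
Thu: 06:09–17:05 = 10 h 56 min; less 30 min break → 10 h 26 min
Fri: 09:05–18:07 = 9 h 2 min; less 30 min break → 8 h 32 min
Sat: 07:27–12:34 = 5 h 7 min; less 30 min break → 4 h 37 min
Sun: 11:19–21:28 = 10 h 9 min; less 30 min break → 9 h 39 min
Total: 10 h 26 min + 10 h 26 min + 8 h 32 min + 4 h 37 min + 9 h 39 min = 43 h 40 min.

43.67 hours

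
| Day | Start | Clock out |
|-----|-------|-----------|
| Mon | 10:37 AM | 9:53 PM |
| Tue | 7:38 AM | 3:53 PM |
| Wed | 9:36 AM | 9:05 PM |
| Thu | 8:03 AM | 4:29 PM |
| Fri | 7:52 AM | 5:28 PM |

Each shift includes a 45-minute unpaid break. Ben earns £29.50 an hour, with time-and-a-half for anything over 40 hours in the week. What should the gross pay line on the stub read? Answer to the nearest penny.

Mon: 10:37 AM–9:53 PM = 11 h 16 min; less 45 min break → 10 h 31 min
Tue: 7:38 AM–3:53 PM = 8 h 15 min; less 45 min break → 7 h 30 min
Wed: 9:36 AM–9:05 PM = 11 h 29 min; less 45 min break → 10 h 44 min
Thu: 8:03 AM–4:29 PM = 8 h 26 min; less 45 min break → 7 h 41 min
Fri: 7:52 AM–5:28 PM = 9 h 36 min; less 45 min break → 8 h 51 min
Total worked: 45 h 17 min = 2717 min.
Regular 40 h 0 min = 2400 min at £29.50/h; overtime 5 h 17 min = 317 min at £44.25/h.
Pay = (2400 × £29.50 + 317 × £44.25) ÷ 60 = £1413.79.

£1413.79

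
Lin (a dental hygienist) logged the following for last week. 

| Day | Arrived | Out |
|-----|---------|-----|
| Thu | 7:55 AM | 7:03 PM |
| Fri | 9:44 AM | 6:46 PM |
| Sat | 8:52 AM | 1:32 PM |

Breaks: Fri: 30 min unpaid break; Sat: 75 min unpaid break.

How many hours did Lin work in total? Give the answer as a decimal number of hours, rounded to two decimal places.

Thu: 7:55 AM–7:03 PM = 11 h 8 min
Fri: 9:44 AM–6:46 PM = 9 h 2 min; less 30 min break → 8 h 32 min
Sat: 8:52 AM–1:32 PM = 4 h 40 min; less 75 min break → 3 h 25 min
Total: 11 h 8 min + 8 h 32 min + 3 h 25 min = 23 h 5 min.

23.08 hours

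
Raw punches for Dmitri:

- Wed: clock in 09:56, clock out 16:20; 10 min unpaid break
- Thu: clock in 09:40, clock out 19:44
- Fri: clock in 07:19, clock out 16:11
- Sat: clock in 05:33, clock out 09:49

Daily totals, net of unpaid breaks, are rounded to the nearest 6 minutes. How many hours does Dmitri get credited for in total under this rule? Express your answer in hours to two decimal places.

29.50 hours

Wed: 09:56–16:20 = 6 h 24 min − 10 min = 6 h 14 min → rounds to 6 h 12 min
Thu: 09:40–19:44 = 10 h 4 min → rounds to 10 h 6 min
Fri: 07:19–16:11 = 8 h 52 min → rounds to 8 h 54 min
Sat: 05:33–09:49 = 4 h 16 min → rounds to 4 h 18 min
Total credited: 29 h 30 min.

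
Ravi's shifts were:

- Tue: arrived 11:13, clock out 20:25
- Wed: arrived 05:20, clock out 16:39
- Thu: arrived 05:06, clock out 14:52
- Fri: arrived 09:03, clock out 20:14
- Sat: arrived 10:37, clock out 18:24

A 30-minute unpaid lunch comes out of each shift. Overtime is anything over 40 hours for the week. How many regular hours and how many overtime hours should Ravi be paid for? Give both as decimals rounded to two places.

Regular 40.00 hours, overtime 6.75 hours

Tue: 11:13–20:25 = 9 h 12 min; less 30 min break → 8 h 42 min
Wed: 05:20–16:39 = 11 h 19 min; less 30 min break → 10 h 49 min
Thu: 05:06–14:52 = 9 h 46 min; less 30 min break → 9 h 16 min
Fri: 09:03–20:14 = 11 h 11 min; less 30 min break → 10 h 41 min
Sat: 10:37–18:24 = 7 h 47 min; less 30 min break → 7 h 17 min
Total worked: 46 h 45 min = 46.75 h.
Threshold 40 h → overtime 6 h 45 min, regular 40 h 0 min.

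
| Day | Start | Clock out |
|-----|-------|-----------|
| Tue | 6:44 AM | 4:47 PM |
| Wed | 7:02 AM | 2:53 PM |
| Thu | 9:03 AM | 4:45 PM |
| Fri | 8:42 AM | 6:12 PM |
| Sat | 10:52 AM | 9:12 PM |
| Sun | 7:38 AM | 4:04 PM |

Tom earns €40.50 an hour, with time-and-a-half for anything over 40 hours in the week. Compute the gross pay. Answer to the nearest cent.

€2462.40

Tue: 6:44 AM–4:47 PM = 10 h 3 min
Wed: 7:02 AM–2:53 PM = 7 h 51 min
Thu: 9:03 AM–4:45 PM = 7 h 42 min
Fri: 8:42 AM–6:12 PM = 9 h 30 min
Sat: 10:52 AM–9:12 PM = 10 h 20 min
Sun: 7:38 AM–4:04 PM = 8 h 26 min
Total worked: 53 h 52 min = 3232 min.
Regular 40 h 0 min = 2400 min at €40.50/h; overtime 13 h 52 min = 832 min at €60.75/h.
Pay = (2400 × €40.50 + 832 × €60.75) ÷ 60 = €2462.40.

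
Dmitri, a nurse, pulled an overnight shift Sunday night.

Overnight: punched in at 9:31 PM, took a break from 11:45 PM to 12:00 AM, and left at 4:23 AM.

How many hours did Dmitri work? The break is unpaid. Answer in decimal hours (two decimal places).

Overnight: 9:31 PM → midnight = 2 h 29 min; midnight → 4:23 AM = 4 h 23 min; span 6 h 52 min; less 15 min break → 6 h 37 min

6.62 hours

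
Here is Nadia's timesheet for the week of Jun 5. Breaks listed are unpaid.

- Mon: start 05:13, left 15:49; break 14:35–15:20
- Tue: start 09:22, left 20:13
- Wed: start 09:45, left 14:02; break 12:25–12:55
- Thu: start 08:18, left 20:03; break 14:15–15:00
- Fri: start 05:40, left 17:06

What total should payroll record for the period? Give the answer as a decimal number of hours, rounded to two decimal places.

Mon: 05:13–15:49 = 10 h 36 min; less 45 min break → 9 h 51 min
Tue: 09:22–20:13 = 10 h 51 min
Wed: 09:45–14:02 = 4 h 17 min; less 30 min break → 3 h 47 min
Thu: 08:18–20:03 = 11 h 45 min; less 45 min break → 11 h 0 min
Fri: 05:40–17:06 = 11 h 26 min
Total: 9 h 51 min + 10 h 51 min + 3 h 47 min + 11 h 0 min + 11 h 26 min = 46 h 55 min.

46.92 hours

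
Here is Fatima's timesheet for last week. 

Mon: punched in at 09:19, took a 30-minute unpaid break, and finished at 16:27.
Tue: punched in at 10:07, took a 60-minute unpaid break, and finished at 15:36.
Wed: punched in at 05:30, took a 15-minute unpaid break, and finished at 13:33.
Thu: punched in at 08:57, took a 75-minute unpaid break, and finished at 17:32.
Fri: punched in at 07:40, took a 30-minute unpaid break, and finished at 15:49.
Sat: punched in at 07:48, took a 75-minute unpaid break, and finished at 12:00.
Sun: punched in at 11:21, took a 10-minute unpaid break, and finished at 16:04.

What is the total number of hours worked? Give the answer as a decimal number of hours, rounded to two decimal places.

Mon: 09:19–16:27 = 7 h 8 min; less 30 min break → 6 h 38 min
Tue: 10:07–15:36 = 5 h 29 min; less 60 min break → 4 h 29 min
Wed: 05:30–13:33 = 8 h 3 min; less 15 min break → 7 h 48 min
Thu: 08:57–17:32 = 8 h 35 min; less 75 min break → 7 h 20 min
Fri: 07:40–15:49 = 8 h 9 min; less 30 min break → 7 h 39 min
Sat: 07:48–12:00 = 4 h 12 min; less 75 min break → 2 h 57 min
Sun: 11:21–16:04 = 4 h 43 min; less 10 min break → 4 h 33 min
Total: 6 h 38 min + 4 h 29 min + 7 h 48 min + 7 h 20 min + 7 h 39 min + 2 h 57 min + 4 h 33 min = 41 h 24 min.

41.40 hours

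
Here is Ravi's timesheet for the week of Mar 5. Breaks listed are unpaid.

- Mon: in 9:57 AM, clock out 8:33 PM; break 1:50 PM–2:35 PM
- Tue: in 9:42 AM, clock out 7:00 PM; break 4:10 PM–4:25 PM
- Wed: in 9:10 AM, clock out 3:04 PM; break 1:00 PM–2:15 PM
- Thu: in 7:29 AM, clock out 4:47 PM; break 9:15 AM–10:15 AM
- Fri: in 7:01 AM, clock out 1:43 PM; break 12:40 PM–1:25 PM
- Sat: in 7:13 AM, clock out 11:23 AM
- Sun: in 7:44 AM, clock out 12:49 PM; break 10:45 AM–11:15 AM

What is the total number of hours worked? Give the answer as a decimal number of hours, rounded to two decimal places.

Mon: 9:57 AM–8:33 PM = 10 h 36 min; less 45 min break → 9 h 51 min
Tue: 9:42 AM–7:00 PM = 9 h 18 min; less 15 min break → 9 h 3 min
Wed: 9:10 AM–3:04 PM = 5 h 54 min; less 75 min break → 4 h 39 min
Thu: 7:29 AM–4:47 PM = 9 h 18 min; less 60 min break → 8 h 18 min
Fri: 7:01 AM–1:43 PM = 6 h 42 min; less 45 min break → 5 h 57 min
Sat: 7:13 AM–11:23 AM = 4 h 10 min
Sun: 7:44 AM–12:49 PM = 5 h 5 min; less 30 min break → 4 h 35 min
Total: 9 h 51 min + 9 h 3 min + 4 h 39 min + 8 h 18 min + 5 h 57 min + 4 h 10 min + 4 h 35 min = 46 h 33 min.

46.55 hours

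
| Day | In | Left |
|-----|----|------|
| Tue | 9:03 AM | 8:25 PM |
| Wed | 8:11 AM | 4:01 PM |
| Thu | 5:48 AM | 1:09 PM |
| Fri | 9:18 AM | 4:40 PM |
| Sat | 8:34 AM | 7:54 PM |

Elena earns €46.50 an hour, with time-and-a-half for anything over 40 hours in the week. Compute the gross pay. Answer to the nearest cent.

€2226.19

Tue: 9:03 AM–8:25 PM = 11 h 22 min
Wed: 8:11 AM–4:01 PM = 7 h 50 min
Thu: 5:48 AM–1:09 PM = 7 h 21 min
Fri: 9:18 AM–4:40 PM = 7 h 22 min
Sat: 8:34 AM–7:54 PM = 11 h 20 min
Total worked: 45 h 15 min = 2715 min.
Regular 40 h 0 min = 2400 min at €46.50/h; overtime 5 h 15 min = 315 min at €69.75/h.
Pay = (2400 × €46.50 + 315 × €69.75) ÷ 60 = €2226.19.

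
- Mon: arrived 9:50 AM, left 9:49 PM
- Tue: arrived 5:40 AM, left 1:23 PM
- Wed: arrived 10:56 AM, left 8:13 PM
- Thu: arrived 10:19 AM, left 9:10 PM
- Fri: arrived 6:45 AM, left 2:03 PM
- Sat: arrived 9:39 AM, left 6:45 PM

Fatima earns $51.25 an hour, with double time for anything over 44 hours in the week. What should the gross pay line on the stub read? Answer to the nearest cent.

$3508.92

Mon: 9:50 AM–9:49 PM = 11 h 59 min
Tue: 5:40 AM–1:23 PM = 7 h 43 min
Wed: 10:56 AM–8:13 PM = 9 h 17 min
Thu: 10:19 AM–9:10 PM = 10 h 51 min
Fri: 6:45 AM–2:03 PM = 7 h 18 min
Sat: 9:39 AM–6:45 PM = 9 h 6 min
Total worked: 56 h 14 min = 3374 min.
Regular 44 h 0 min = 2640 min at $51.25/h; overtime 12 h 14 min = 734 min at $102.50/h.
Pay = (2640 × $51.25 + 734 × $102.50) ÷ 60 = $3508.92.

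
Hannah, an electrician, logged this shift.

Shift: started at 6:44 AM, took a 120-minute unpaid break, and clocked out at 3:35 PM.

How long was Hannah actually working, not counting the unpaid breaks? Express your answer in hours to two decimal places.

6.85 hours

Shift: 6:44 AM–3:35 PM = 8 h 51 min; less 120 min break → 6 h 51 min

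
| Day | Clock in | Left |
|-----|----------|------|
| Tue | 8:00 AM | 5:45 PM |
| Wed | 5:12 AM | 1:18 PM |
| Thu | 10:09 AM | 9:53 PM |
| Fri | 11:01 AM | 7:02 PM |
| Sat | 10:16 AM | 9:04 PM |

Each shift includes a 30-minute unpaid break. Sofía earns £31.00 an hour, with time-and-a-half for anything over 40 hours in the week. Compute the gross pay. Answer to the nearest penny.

Tue: 8:00 AM–5:45 PM = 9 h 45 min; less 30 min break → 9 h 15 min
Wed: 5:12 AM–1:18 PM = 8 h 6 min; less 30 min break → 7 h 36 min
Thu: 10:09 AM–9:53 PM = 11 h 44 min; less 30 min break → 11 h 14 min
Fri: 11:01 AM–7:02 PM = 8 h 1 min; less 30 min break → 7 h 31 min
Sat: 10:16 AM–9:04 PM = 10 h 48 min; less 30 min break → 10 h 18 min
Total worked: 45 h 54 min = 2754 min.
Regular 40 h 0 min = 2400 min at £31.00/h; overtime 5 h 54 min = 354 min at £46.50/h.
Pay = (2400 × £31.00 + 354 × £46.50) ÷ 60 = £1514.35.

£1514.35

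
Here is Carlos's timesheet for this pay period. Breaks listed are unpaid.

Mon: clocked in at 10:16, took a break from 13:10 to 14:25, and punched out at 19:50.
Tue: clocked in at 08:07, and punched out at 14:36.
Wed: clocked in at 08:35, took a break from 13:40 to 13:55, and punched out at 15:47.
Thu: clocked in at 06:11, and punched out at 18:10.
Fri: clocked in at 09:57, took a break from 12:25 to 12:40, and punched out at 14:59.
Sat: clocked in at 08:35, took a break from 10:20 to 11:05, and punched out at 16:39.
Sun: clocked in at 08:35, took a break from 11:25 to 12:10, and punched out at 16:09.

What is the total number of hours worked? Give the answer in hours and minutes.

Mon: 10:16–19:50 = 9 h 34 min; less 75 min break → 8 h 19 min
Tue: 08:07–14:36 = 6 h 29 min
Wed: 08:35–15:47 = 7 h 12 min; less 15 min break → 6 h 57 min
Thu: 06:11–18:10 = 11 h 59 min
Fri: 09:57–14:59 = 5 h 2 min; less 15 min break → 4 h 47 min
Sat: 08:35–16:39 = 8 h 4 min; less 45 min break → 7 h 19 min
Sun: 08:35–16:09 = 7 h 34 min; less 45 min break → 6 h 49 min
Total: 8 h 19 min + 6 h 29 min + 6 h 57 min + 11 h 59 min + 4 h 47 min + 7 h 19 min + 6 h 49 min = 52 h 39 min.

52 h 39 min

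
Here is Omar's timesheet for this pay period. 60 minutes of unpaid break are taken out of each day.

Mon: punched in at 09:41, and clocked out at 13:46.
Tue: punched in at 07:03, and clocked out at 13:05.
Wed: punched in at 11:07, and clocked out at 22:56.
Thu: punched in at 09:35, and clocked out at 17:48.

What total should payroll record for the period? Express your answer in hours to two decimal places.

26.15 hours

Mon: 09:41–13:46 = 4 h 5 min; less 60 min break → 3 h 5 min
Tue: 07:03–13:05 = 6 h 2 min; less 60 min break → 5 h 2 min
Wed: 11:07–22:56 = 11 h 49 min; less 60 min break → 10 h 49 min
Thu: 09:35–17:48 = 8 h 13 min; less 60 min break → 7 h 13 min
Total: 3 h 5 min + 5 h 2 min + 10 h 49 min + 7 h 13 min = 26 h 9 min.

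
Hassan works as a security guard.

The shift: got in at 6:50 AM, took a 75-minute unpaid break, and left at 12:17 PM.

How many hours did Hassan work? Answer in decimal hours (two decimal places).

The shift: 6:50 AM–12:17 PM = 5 h 27 min; less 75 min break → 4 h 12 min

4.20 hours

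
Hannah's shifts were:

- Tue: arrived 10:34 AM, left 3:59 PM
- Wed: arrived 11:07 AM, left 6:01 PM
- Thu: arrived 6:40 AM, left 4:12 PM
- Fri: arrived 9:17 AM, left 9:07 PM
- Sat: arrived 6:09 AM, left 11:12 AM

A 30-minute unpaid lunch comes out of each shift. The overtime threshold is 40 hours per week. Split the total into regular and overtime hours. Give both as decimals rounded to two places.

Regular 36.23 hours, overtime 0.00 hours

Tue: 10:34 AM–3:59 PM = 5 h 25 min; less 30 min break → 4 h 55 min
Wed: 11:07 AM–6:01 PM = 6 h 54 min; less 30 min break → 6 h 24 min
Thu: 6:40 AM–4:12 PM = 9 h 32 min; less 30 min break → 9 h 2 min
Fri: 9:17 AM–9:07 PM = 11 h 50 min; less 30 min break → 11 h 20 min
Sat: 6:09 AM–11:12 AM = 5 h 3 min; less 30 min break → 4 h 33 min
Total worked: 36 h 14 min = 36.23 h.
Threshold 40 h → overtime 0 h 0 min, regular 36 h 14 min.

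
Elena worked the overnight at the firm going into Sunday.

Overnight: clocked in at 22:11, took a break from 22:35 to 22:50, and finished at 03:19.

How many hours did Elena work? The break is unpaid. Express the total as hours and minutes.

4 h 53 min

Overnight: 22:11 → midnight = 1 h 49 min; midnight → 03:19 = 3 h 19 min; span 5 h 8 min; less 15 min break → 4 h 53 min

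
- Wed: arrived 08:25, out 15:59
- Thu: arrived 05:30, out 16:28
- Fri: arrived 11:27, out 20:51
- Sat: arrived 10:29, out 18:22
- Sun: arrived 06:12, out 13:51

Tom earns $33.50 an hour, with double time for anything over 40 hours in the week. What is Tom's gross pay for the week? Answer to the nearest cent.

$1572.27

Wed: 08:25–15:59 = 7 h 34 min
Thu: 05:30–16:28 = 10 h 58 min
Fri: 11:27–20:51 = 9 h 24 min
Sat: 10:29–18:22 = 7 h 53 min
Sun: 06:12–13:51 = 7 h 39 min
Total worked: 43 h 28 min = 2608 min.
Regular 40 h 0 min = 2400 min at $33.50/h; overtime 3 h 28 min = 208 min at $67.00/h.
Pay = (2400 × $33.50 + 208 × $67.00) ÷ 60 = $1572.27.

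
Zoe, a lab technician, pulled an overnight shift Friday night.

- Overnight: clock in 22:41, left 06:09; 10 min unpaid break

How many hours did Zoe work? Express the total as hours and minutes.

Overnight: 22:41 → midnight = 1 h 19 min; midnight → 06:09 = 6 h 9 min; span 7 h 28 min; less 10 min break → 7 h 18 min

7 h 18 min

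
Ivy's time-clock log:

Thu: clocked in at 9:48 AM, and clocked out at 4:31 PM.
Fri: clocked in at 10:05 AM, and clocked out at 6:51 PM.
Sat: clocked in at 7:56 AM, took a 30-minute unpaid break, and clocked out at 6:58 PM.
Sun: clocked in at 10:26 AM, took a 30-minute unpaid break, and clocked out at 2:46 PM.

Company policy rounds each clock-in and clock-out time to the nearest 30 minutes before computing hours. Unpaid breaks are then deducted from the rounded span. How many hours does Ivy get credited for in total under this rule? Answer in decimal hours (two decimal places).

Thu: in 9:48 AM→10:00 AM, out 4:31 PM→4:30 PM; 6 h 30 min
Fri: in 10:05 AM→10:00 AM, out 6:51 PM→7:00 PM; 9 h 0 min
Sat: in 7:56 AM→8:00 AM, out 6:58 PM→7:00 PM; 11 h 0 min − 30 min = 10 h 30 min
Sun: in 10:26 AM→10:30 AM, out 2:46 PM→3:00 PM; 4 h 30 min − 30 min = 4 h 0 min
Total credited: 30 h 0 min.

30.00 hours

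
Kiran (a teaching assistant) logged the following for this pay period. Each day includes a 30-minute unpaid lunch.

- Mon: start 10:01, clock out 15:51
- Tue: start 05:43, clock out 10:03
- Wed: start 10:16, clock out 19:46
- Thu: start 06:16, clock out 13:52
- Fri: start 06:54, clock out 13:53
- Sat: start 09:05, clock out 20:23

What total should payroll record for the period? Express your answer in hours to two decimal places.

42.55 hours

Mon: 10:01–15:51 = 5 h 50 min; less 30 min break → 5 h 20 min
Tue: 05:43–10:03 = 4 h 20 min; less 30 min break → 3 h 50 min
Wed: 10:16–19:46 = 9 h 30 min; less 30 min break → 9 h 0 min
Thu: 06:16–13:52 = 7 h 36 min; less 30 min break → 7 h 6 min
Fri: 06:54–13:53 = 6 h 59 min; less 30 min break → 6 h 29 min
Sat: 09:05–20:23 = 11 h 18 min; less 30 min break → 10 h 48 min
Total: 5 h 20 min + 3 h 50 min + 9 h 0 min + 7 h 6 min + 6 h 29 min + 10 h 48 min = 42 h 33 min.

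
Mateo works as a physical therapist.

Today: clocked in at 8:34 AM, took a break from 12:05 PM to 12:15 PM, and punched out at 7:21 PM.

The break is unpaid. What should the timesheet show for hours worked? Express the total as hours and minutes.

10 h 37 min

Today: 8:34 AM–7:21 PM = 10 h 47 min; less 10 min break → 10 h 37 min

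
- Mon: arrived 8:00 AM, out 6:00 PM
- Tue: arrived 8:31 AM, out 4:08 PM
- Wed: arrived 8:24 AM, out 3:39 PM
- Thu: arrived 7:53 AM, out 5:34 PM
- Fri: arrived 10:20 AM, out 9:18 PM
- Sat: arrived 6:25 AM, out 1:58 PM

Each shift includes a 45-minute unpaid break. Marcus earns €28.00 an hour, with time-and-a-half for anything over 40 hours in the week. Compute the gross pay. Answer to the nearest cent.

€1479.80

Mon: 8:00 AM–6:00 PM = 10 h 0 min; less 45 min break → 9 h 15 min
Tue: 8:31 AM–4:08 PM = 7 h 37 min; less 45 min break → 6 h 52 min
Wed: 8:24 AM–3:39 PM = 7 h 15 min; less 45 min break → 6 h 30 min
Thu: 7:53 AM–5:34 PM = 9 h 41 min; less 45 min break → 8 h 56 min
Fri: 10:20 AM–9:18 PM = 10 h 58 min; less 45 min break → 10 h 13 min
Sat: 6:25 AM–1:58 PM = 7 h 33 min; less 45 min break → 6 h 48 min
Total worked: 48 h 34 min = 2914 min.
Regular 40 h 0 min = 2400 min at €28.00/h; overtime 8 h 34 min = 514 min at €42.00/h.
Pay = (2400 × €28.00 + 514 × €42.00) ÷ 60 = €1479.80.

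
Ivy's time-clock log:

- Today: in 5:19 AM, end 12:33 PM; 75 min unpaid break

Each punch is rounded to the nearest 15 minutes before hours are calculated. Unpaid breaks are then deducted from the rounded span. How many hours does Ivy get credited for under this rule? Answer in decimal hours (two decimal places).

Today: in 5:19 AM→5:15 AM, out 12:33 PM→12:30 PM; 7 h 15 min − 75 min = 6 h 0 min

6.00 hours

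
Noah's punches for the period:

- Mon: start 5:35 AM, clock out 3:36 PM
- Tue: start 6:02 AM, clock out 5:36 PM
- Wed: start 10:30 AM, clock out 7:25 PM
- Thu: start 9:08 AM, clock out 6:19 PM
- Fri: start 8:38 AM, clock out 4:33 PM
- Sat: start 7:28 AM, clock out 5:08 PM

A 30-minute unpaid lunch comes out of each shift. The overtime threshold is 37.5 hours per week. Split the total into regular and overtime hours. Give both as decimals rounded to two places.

Mon: 5:35 AM–3:36 PM = 10 h 1 min; less 30 min break → 9 h 31 min
Tue: 6:02 AM–5:36 PM = 11 h 34 min; less 30 min break → 11 h 4 min
Wed: 10:30 AM–7:25 PM = 8 h 55 min; less 30 min break → 8 h 25 min
Thu: 9:08 AM–6:19 PM = 9 h 11 min; less 30 min break → 8 h 41 min
Fri: 8:38 AM–4:33 PM = 7 h 55 min; less 30 min break → 7 h 25 min
Sat: 7:28 AM–5:08 PM = 9 h 40 min; less 30 min break → 9 h 10 min
Total worked: 54 h 16 min = 54.27 h.
Threshold 37.5 h → overtime 16 h 46 min, regular 37 h 30 min.

Regular 37.50 hours, overtime 16.77 hours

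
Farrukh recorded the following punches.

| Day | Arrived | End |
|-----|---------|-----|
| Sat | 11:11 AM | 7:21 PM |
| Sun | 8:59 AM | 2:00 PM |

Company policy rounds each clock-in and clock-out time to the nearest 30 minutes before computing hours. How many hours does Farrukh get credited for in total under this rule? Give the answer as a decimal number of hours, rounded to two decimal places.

13.50 hours

Sat: in 11:11 AM→11:00 AM, out 7:21 PM→7:30 PM; 8 h 30 min
Sun: in 8:59 AM→9:00 AM, out 2:00 PM→2:00 PM; 5 h 0 min
Total credited: 13 h 30 min.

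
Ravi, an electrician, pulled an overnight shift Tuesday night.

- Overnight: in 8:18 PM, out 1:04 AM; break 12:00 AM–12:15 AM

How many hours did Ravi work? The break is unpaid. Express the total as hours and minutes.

Overnight: 8:18 PM → midnight = 3 h 42 min; midnight → 1:04 AM = 1 h 4 min; span 4 h 46 min; less 15 min break → 4 h 31 min

4 h 31 min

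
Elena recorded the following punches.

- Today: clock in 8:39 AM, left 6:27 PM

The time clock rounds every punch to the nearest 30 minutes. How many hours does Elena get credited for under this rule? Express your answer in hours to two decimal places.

10.00 hours

Today: in 8:39 AM→8:30 AM, out 6:27 PM→6:30 PM; 10 h 0 min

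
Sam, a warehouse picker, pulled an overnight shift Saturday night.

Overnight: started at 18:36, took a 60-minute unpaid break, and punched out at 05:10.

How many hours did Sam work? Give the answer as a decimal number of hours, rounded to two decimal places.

9.57 hours

Overnight: 18:36 → midnight = 5 h 24 min; midnight → 05:10 = 5 h 10 min; span 10 h 34 min; less 60 min break → 9 h 34 min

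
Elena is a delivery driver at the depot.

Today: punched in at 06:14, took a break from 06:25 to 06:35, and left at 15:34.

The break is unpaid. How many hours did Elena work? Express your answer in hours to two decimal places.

Today: 06:14–15:34 = 9 h 20 min; less 10 min break → 9 h 10 min

9.17 hours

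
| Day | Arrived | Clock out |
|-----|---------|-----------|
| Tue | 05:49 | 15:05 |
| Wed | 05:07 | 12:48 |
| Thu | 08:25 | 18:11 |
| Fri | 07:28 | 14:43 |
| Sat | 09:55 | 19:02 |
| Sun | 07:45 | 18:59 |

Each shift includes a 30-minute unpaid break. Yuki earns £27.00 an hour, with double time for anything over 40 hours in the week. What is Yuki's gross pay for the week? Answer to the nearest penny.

£1691.10

Tue: 05:49–15:05 = 9 h 16 min; less 30 min break → 8 h 46 min
Wed: 05:07–12:48 = 7 h 41 min; less 30 min break → 7 h 11 min
Thu: 08:25–18:11 = 9 h 46 min; less 30 min break → 9 h 16 min
Fri: 07:28–14:43 = 7 h 15 min; less 30 min break → 6 h 45 min
Sat: 09:55–19:02 = 9 h 7 min; less 30 min break → 8 h 37 min
Sun: 07:45–18:59 = 11 h 14 min; less 30 min break → 10 h 44 min
Total worked: 51 h 19 min = 3079 min.
Regular 40 h 0 min = 2400 min at £27.00/h; overtime 11 h 19 min = 679 min at £54.00/h.
Pay = (2400 × £27.00 + 679 × £54.00) ÷ 60 = £1691.10.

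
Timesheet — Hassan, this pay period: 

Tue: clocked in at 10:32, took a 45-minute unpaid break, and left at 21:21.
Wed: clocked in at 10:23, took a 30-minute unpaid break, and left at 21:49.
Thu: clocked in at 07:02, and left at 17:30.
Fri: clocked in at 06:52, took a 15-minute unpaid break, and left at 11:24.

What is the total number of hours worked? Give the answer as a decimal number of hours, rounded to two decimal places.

Tue: 10:32–21:21 = 10 h 49 min; less 45 min break → 10 h 4 min
Wed: 10:23–21:49 = 11 h 26 min; less 30 min break → 10 h 56 min
Thu: 07:02–17:30 = 10 h 28 min
Fri: 06:52–11:24 = 4 h 32 min; less 15 min break → 4 h 17 min
Total: 10 h 4 min + 10 h 56 min + 10 h 28 min + 4 h 17 min = 35 h 45 min.

35.75 hours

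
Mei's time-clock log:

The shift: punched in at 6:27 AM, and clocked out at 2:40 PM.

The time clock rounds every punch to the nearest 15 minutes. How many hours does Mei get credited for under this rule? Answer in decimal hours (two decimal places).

8.25 hours

The shift: in 6:27 AM→6:30 AM, out 2:40 PM→2:45 PM; 8 h 15 min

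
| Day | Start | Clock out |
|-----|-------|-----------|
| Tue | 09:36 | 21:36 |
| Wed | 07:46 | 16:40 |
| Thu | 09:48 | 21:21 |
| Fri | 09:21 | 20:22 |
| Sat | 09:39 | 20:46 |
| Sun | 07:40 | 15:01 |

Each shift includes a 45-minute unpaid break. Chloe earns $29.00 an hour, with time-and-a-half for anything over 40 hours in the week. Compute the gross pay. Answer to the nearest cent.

Tue: 09:36–21:36 = 12 h 0 min; less 45 min break → 11 h 15 min
Wed: 07:46–16:40 = 8 h 54 min; less 45 min break → 8 h 9 min
Thu: 09:48–21:21 = 11 h 33 min; less 45 min break → 10 h 48 min
Fri: 09:21–20:22 = 11 h 1 min; less 45 min break → 10 h 16 min
Sat: 09:39–20:46 = 11 h 7 min; less 45 min break → 10 h 22 min
Sun: 07:40–15:01 = 7 h 21 min; less 45 min break → 6 h 36 min
Total worked: 57 h 26 min = 3446 min.
Regular 40 h 0 min = 2400 min at $29.00/h; overtime 17 h 26 min = 1046 min at $43.50/h.
Pay = (2400 × $29.00 + 1046 × $43.50) ÷ 60 = $1918.35.

$1918.35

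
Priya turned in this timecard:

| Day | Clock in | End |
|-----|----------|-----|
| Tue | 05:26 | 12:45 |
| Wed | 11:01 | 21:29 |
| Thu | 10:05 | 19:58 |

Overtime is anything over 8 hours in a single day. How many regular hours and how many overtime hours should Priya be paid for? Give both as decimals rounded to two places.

Tue: 05:26–12:45 = 7 h 19 min
Wed: 11:01–21:29 = 10 h 28 min
Thu: 10:05–19:58 = 9 h 53 min
Tue reg 7 h 19 min / OT 0 h 0 min; Wed reg 8 h 0 min / OT 2 h 28 min; Thu reg 8 h 0 min / OT 1 h 53 min.
Totals: regular 23 h 19 min, overtime 4 h 21 min.

Regular 23.32 hours, overtime 4.35 hours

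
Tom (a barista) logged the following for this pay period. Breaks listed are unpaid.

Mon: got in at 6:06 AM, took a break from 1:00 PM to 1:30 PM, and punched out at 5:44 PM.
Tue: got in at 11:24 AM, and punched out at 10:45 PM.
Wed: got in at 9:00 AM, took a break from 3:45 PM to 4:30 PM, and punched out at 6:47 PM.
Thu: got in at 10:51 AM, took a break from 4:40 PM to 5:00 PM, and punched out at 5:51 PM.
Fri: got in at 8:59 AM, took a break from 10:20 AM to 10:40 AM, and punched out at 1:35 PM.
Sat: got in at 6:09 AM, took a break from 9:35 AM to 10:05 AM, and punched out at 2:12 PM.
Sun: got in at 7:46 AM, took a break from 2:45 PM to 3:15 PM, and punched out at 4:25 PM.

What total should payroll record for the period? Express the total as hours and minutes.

58 h 9 min

Mon: 6:06 AM–5:44 PM = 11 h 38 min; less 30 min break → 11 h 8 min
Tue: 11:24 AM–10:45 PM = 11 h 21 min
Wed: 9:00 AM–6:47 PM = 9 h 47 min; less 45 min break → 9 h 2 min
Thu: 10:51 AM–5:51 PM = 7 h 0 min; less 20 min break → 6 h 40 min
Fri: 8:59 AM–1:35 PM = 4 h 36 min; less 20 min break → 4 h 16 min
Sat: 6:09 AM–2:12 PM = 8 h 3 min; less 30 min break → 7 h 33 min
Sun: 7:46 AM–4:25 PM = 8 h 39 min; less 30 min break → 8 h 9 min
Total: 11 h 8 min + 11 h 21 min + 9 h 2 min + 6 h 40 min + 4 h 16 min + 7 h 33 min + 8 h 9 min = 58 h 9 min.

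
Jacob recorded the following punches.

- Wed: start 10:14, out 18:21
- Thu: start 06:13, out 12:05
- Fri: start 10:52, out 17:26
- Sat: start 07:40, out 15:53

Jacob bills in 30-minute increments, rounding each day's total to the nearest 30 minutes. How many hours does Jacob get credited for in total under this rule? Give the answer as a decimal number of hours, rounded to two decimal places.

Wed: 10:14–18:21 = 8 h 7 min → rounds to 8 h 0 min
Thu: 06:13–12:05 = 5 h 52 min → rounds to 6 h 0 min
Fri: 10:52–17:26 = 6 h 34 min → rounds to 6 h 30 min
Sat: 07:40–15:53 = 8 h 13 min → rounds to 8 h 0 min
Total credited: 28 h 30 min.

28.50 hours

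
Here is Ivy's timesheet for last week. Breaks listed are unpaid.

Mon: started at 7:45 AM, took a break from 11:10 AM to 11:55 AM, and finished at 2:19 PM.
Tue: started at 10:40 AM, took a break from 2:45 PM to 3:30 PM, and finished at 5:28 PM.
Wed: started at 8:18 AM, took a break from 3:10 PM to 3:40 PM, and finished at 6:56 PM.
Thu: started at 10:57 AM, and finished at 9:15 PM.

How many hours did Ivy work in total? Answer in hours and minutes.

Mon: 7:45 AM–2:19 PM = 6 h 34 min; less 45 min break → 5 h 49 min
Tue: 10:40 AM–5:28 PM = 6 h 48 min; less 45 min break → 6 h 3 min
Wed: 8:18 AM–6:56 PM = 10 h 38 min; less 30 min break → 10 h 8 min
Thu: 10:57 AM–9:15 PM = 10 h 18 min
Total: 5 h 49 min + 6 h 3 min + 10 h 8 min + 10 h 18 min = 32 h 18 min.

32 h 18 min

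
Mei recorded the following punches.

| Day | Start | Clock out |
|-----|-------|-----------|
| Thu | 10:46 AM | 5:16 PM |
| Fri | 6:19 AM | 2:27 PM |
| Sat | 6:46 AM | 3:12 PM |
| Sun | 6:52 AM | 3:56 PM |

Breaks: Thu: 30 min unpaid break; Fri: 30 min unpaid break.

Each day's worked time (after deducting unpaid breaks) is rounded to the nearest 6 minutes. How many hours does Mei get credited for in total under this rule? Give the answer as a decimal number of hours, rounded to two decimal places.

Thu: 10:46 AM–5:16 PM = 6 h 30 min − 30 min = 6 h 0 min → rounds to 6 h 0 min
Fri: 6:19 AM–2:27 PM = 8 h 8 min − 30 min = 7 h 38 min → rounds to 7 h 36 min
Sat: 6:46 AM–3:12 PM = 8 h 26 min → rounds to 8 h 24 min
Sun: 6:52 AM–3:56 PM = 9 h 4 min → rounds to 9 h 6 min
Total credited: 31 h 6 min.

31.10 hours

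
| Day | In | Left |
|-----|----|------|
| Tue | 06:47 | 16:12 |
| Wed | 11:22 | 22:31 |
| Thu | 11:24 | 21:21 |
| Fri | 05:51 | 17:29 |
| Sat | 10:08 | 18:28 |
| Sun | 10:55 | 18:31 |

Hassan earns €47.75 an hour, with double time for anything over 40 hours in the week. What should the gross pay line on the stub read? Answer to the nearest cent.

Tue: 06:47–16:12 = 9 h 25 min
Wed: 11:22–22:31 = 11 h 9 min
Thu: 11:24–21:21 = 9 h 57 min
Fri: 05:51–17:29 = 11 h 38 min
Sat: 10:08–18:28 = 8 h 20 min
Sun: 10:55–18:31 = 7 h 36 min
Total worked: 58 h 5 min = 3485 min.
Regular 40 h 0 min = 2400 min at €47.75/h; overtime 18 h 5 min = 1085 min at €95.50/h.
Pay = (2400 × €47.75 + 1085 × €95.50) ÷ 60 = €3636.96.

€3636.96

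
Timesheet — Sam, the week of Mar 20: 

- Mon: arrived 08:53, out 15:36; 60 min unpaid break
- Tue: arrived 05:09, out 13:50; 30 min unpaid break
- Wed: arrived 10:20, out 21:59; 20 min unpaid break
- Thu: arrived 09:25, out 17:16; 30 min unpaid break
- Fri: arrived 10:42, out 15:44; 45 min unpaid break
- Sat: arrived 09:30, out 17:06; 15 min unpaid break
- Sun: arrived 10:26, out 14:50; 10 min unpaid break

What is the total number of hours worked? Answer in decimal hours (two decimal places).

Mon: 08:53–15:36 = 6 h 43 min; less 60 min break → 5 h 43 min
Tue: 05:09–13:50 = 8 h 41 min; less 30 min break → 8 h 11 min
Wed: 10:20–21:59 = 11 h 39 min; less 20 min break → 11 h 19 min
Thu: 09:25–17:16 = 7 h 51 min; less 30 min break → 7 h 21 min
Fri: 10:42–15:44 = 5 h 2 min; less 45 min break → 4 h 17 min
Sat: 09:30–17:06 = 7 h 36 min; less 15 min break → 7 h 21 min
Sun: 10:26–14:50 = 4 h 24 min; less 10 min break → 4 h 14 min
Total: 5 h 43 min + 8 h 11 min + 11 h 19 min + 7 h 21 min + 4 h 17 min + 7 h 21 min + 4 h 14 min = 48 h 26 min.

48.43 hours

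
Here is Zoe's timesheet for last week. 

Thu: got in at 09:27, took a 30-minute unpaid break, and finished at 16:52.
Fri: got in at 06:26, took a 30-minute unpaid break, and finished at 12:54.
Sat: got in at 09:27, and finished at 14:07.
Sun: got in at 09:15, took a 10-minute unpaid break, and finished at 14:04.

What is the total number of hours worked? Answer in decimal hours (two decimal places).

Thu: 09:27–16:52 = 7 h 25 min; less 30 min break → 6 h 55 min
Fri: 06:26–12:54 = 6 h 28 min; less 30 min break → 5 h 58 min
Sat: 09:27–14:07 = 4 h 40 min
Sun: 09:15–14:04 = 4 h 49 min; less 10 min break → 4 h 39 min
Total: 6 h 55 min + 5 h 58 min + 4 h 40 min + 4 h 39 min = 22 h 12 min.

22.20 hours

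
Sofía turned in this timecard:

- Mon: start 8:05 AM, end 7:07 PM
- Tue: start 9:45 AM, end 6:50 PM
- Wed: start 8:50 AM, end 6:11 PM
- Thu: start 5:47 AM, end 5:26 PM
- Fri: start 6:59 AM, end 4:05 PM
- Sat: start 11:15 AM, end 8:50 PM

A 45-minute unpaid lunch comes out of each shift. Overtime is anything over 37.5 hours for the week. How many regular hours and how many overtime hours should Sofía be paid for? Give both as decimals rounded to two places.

Regular 37.50 hours, overtime 17.80 hours

Mon: 8:05 AM–7:07 PM = 11 h 2 min; less 45 min break → 10 h 17 min
Tue: 9:45 AM–6:50 PM = 9 h 5 min; less 45 min break → 8 h 20 min
Wed: 8:50 AM–6:11 PM = 9 h 21 min; less 45 min break → 8 h 36 min
Thu: 5:47 AM–5:26 PM = 11 h 39 min; less 45 min break → 10 h 54 min
Fri: 6:59 AM–4:05 PM = 9 h 6 min; less 45 min break → 8 h 21 min
Sat: 11:15 AM–8:50 PM = 9 h 35 min; less 45 min break → 8 h 50 min
Total worked: 55 h 18 min = 55.30 h.
Threshold 37.5 h → overtime 17 h 48 min, regular 37 h 30 min.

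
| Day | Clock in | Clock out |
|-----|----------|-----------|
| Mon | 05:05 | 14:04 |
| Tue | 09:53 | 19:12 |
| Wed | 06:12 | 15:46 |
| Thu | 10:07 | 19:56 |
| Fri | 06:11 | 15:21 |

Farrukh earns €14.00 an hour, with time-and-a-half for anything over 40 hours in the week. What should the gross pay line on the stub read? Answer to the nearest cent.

Mon: 05:05–14:04 = 8 h 59 min
Tue: 09:53–19:12 = 9 h 19 min
Wed: 06:12–15:46 = 9 h 34 min
Thu: 10:07–19:56 = 9 h 49 min
Fri: 06:11–15:21 = 9 h 10 min
Total worked: 46 h 51 min = 2811 min.
Regular 40 h 0 min = 2400 min at €14.00/h; overtime 6 h 51 min = 411 min at €21.00/h.
Pay = (2400 × €14.00 + 411 × €21.00) ÷ 60 = €703.85.

€703.85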